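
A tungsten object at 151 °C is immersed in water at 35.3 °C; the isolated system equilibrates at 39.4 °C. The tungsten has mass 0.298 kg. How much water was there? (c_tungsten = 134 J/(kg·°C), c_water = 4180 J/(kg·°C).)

|Q_tungsten| = |Q_water|:
0.298·134·(151 − 39.4) = m·4180·(39.4 − 35.3)
17138 m = 4456.4  ⇒  m ≈ 0.26 kg

m ≈ 0.26 kg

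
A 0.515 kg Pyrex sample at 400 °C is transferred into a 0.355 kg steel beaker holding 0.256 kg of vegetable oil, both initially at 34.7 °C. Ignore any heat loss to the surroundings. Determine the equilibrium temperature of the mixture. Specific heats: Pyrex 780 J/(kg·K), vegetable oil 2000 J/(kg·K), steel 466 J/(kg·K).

Heat gained plus heat lost sum to zero:
0.515*780*(T − 400) + 0.256*2000*(T − 34.7) + 0.355*466*(T − 34.7) = 0
1079.1 T = 184187
T ≈ 170.68 °C

T_f ≈ 170.7 °C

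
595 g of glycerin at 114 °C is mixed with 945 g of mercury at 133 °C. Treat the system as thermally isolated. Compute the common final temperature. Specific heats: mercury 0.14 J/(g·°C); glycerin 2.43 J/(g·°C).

T_f ≈ 115.6 °C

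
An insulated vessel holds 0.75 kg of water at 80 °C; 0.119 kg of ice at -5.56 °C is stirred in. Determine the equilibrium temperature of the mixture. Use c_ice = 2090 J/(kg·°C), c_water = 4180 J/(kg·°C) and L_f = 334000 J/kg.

Let T be the final temperature. ΣQ_i = 0:
warm ice to 0 °C: 0.119·2090·(0 − (-5.56)) = 1382.8
  fusion: m_ice L_f = 0.119·334000 = 39746
  meltwater 0→T: 0.119·4180·T = 497.42 T
  water: 3135(T − 80)
3632.4 T = 250800 − 41129 = 209671
T ≈ 57.72 °C (positive, so assuming full melt was valid).

T_f ≈ 57.7 °C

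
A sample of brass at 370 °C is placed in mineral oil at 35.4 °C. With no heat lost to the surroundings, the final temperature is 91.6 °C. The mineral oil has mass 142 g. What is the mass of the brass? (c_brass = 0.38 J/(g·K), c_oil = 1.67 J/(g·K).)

Taking heat into each body as positive, Σ m c ΔT = 0:
m×0.38×(91.6 − 370) + 142×1.67×(91.6 − 35.4) = 0
-105.79 m = -13327
m = -13327/-105.79 ≈ 126 g

m ≈ 126 g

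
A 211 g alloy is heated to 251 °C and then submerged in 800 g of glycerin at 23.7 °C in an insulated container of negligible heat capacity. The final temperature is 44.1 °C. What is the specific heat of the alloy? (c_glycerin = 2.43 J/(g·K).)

c ≈ 0.908 J/(g·K)

Heat lost by the alloy = heat gained by the glycerin:
211·c·(251 − 44.1) = 800·2.43·(44.1 − 23.7)
43656 c = 39658  ⇒  c ≈ 0.9084 J/(g·K)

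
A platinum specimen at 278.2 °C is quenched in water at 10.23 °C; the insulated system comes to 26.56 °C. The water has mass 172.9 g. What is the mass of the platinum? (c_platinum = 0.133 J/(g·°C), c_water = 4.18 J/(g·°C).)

Heat gained plus heat lost sum to zero:
m×0.133×(26.56 − 278.2) + 172.9×4.18×(26.56 − 10.23) = 0
-33.47 m = -11802
m = -11802/-33.47 ≈ 352.6 g

m ≈ 353 g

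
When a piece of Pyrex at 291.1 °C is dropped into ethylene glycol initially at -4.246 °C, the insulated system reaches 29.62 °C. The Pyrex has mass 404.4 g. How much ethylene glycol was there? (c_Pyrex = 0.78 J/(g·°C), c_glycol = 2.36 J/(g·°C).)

m ≈ 1030 g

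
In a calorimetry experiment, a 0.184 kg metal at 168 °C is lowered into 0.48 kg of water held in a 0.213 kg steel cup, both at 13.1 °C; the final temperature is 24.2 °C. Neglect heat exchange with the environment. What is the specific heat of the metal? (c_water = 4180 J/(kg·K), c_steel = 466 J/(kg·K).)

Setting the total heat transfer to zero:
0.184·c·(24.2 − 168) + 0.48·4180·(24.2 − 13.1) + 0.213·466·(24.2 − 13.1) = 0
-26.46 c = -23373
c = -23373/-26.46 ≈ 883.4 J/(kg·K)

c ≈ 883 J/(kg·K)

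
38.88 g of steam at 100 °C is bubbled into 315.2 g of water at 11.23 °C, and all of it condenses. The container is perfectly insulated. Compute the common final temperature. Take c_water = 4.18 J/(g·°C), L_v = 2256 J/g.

Energy conservation, ΣQ = 0:
latent heat released on condensation: 38.88·2256 = 87713; condensate cools 100→T: 38.88·4.18·(T − 100) = 162.52(T − 100); original water: 1317.5(T − 11.23)
1480.1 T = 87713 + 16252 + 14796 = 118761
T ≈ 80.24 °C, under the boiling point, so the assumption holds.

T_f ≈ 80.2 °C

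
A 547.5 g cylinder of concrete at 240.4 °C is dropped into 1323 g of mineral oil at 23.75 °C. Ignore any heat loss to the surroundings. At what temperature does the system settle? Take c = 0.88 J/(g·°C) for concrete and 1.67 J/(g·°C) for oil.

Set heat shed by the hot body equal to heat absorbed by the cold body:
547.5·0.88·(240.4 − T) = 1323·1.67·(T − 23.75)
481.8(240.4 − T) = 2209.4(T − 23.75)
2691.2 T = 168298  ⇒  T ≈ 62.54 °C

T_f ≈ 62.5 °C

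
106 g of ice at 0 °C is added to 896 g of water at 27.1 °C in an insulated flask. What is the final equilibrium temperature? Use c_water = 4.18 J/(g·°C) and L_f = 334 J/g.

Energy balance with sensible and latent terms:
fusion: m_ice L_f = 106·334 = 35404
  warm the meltwater: 443.08 T
  water cools: 896·4.18·(T − 27.1) = 3745.3(T − 27.1)
4188.4 T = 101497 − 35404 = 66093
T ≈ 15.78 °C (positive, so assuming full melt was valid).

T_f ≈ 15.8 °C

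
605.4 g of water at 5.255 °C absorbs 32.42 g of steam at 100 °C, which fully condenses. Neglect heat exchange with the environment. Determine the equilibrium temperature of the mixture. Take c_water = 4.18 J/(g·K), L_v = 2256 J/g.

T_f ≈ 37.5 °C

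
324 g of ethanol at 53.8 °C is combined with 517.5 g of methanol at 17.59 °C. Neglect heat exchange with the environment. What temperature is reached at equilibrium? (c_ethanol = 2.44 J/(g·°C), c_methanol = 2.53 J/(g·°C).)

T_f ≈ 31.2 °C

Conservation of energy gives ΣQ = 0:
324×2.44×(T − 53.8) + 517.5×2.53×(T − 17.59) = 0
790.56(T − 53.8) + 1309.3(T − 17.59) = 0
2099.8 T = 65562
T ≈ 31.22 °C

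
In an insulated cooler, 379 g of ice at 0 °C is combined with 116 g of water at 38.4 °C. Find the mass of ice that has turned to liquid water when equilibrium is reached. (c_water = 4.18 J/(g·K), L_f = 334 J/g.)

Heat available from the water dropping to 0 °C: 116·4.18·38.4 = 18619 J.
Melting all 379 g of ice would need 379·334 = 126586 J.
18619 J < 126586 J, so only part of the ice melts and the system sits at 0 °C.
m_melt = 18619 / L_f = 55.75 g.

m_melted ≈ 55.7 g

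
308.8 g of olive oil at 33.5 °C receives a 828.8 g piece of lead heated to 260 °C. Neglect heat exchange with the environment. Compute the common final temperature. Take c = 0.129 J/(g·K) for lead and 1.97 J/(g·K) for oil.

With ΣQ=0 the equilibrium temperature is the m·c-weighted mean:
T_f = (106.92×260 + 608.34×33.5) / (106.92 + 608.34)
    = 48177 / 715.25 ≈ 67.36 °C

T_f ≈ 67.4 °C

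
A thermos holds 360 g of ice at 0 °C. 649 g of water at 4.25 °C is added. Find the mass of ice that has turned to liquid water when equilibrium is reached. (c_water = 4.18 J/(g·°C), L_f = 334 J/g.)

Water can give up m c ΔT = 649·4.18·4.25 = 11529 J before reaching 0 °C.
To melt every bit of ice: 360·334 = 120240 J.
11529 J < 120240 J, so only part of the ice melts and the system sits at 0 °C.
Mass melted = 11529/334 ≈ 34.52 g.

m_melted ≈ 34.5 g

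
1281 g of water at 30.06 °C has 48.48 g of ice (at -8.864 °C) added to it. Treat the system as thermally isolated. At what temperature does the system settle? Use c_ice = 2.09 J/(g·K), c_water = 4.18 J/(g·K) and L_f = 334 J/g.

Sum of m c ΔT and latent-heat terms is zero:
warm ice to 0 °C: 48.48×2.09×(0 − (-8.864)) = 898.13
  fusion: m_ice L_f = 48.48×334 = 16192
  meltwater 0→T: 48.48×4.18×T = 202.65 T
  water: 5354.6(T − 30.06)
5557.2 T = 160959 − 17090 = 143868
T ≈ 25.89 °C. Since T > 0 °C, the all-ice-melts assumption holds.

T_f ≈ 25.9 °C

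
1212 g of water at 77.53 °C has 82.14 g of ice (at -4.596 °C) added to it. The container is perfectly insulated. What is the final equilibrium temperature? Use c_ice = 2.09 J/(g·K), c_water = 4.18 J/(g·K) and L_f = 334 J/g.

Sum of m c ΔT and latent-heat terms is zero:
warm ice to 0 °C: 82.14·2.09·(0 − (-4.596)) = 789.01
  fusion: m_ice L_f = 82.14·334 = 27435
  warm the meltwater: 343.35 T
  water: 5066.2(T − 77.53)
5409.5 T = 392779 − 28224 = 364556
T ≈ 67.39 °C — above 0 °C, consistent with complete melting.

T_f ≈ 67.4 °C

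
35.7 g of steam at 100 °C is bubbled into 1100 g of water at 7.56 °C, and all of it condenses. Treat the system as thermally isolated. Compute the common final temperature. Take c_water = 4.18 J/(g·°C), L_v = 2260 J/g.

T_f ≈ 27.5 °C

Taking heat into each body as positive, Σ m c ΔT = 0:
condense steam: −35.7×2260 = −80682; condensate cools 100→T: 35.7×4.18×(T − 100) = 149.23(T − 100); water warms: 1100×4.18×(T − 7.56) = 4598(T − 7.56)
4747.2 T = 80682 + 14923 + 34761 = 130365
T ≈ 27.46 °C, under the boiling point, so the assumption holds.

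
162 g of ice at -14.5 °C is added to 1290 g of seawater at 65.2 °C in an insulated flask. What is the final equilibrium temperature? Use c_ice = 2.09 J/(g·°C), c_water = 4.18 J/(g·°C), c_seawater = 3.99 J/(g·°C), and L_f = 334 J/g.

Sum of m c ΔT and latent-heat terms is zero:
warm ice to 0 °C: 162×2.09×(0 − (-14.5)) = 4909.4; fusion: m_ice L_f = 162×334 = 54108; meltwater 0→T: 162×4.18×T = 677.16 T; seawater: 5147.1(T − 65.2)
5824.3 T = 335591 − 59017 = 276574
T ≈ 47.49 °C. Since T > 0 °C, the all-ice-melts assumption holds.

T_f ≈ 47.5 °C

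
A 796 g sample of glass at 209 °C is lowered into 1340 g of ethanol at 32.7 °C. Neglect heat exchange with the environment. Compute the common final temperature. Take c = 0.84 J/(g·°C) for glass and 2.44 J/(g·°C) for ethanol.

T_f is the heat-capacity-weighted average of the initial temperatures:
T_f = (668.64*209 + 3269.6*32.7) / (668.64 + 3269.6)
    = 246662 / 3938.2 ≈ 62.63 °C

T_f ≈ 62.6 °C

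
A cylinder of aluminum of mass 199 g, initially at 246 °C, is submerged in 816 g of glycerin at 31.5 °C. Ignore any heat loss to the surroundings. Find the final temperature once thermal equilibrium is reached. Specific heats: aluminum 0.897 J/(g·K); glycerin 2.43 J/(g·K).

Set heat shed by the hot body equal to heat absorbed by the cold body:
199·0.897·(246 − T) = 816·2.43·(T − 31.5)
178.5(246 − T) = 1982.9(T − 31.5)
2161.4 T = 106372  ⇒  T ≈ 49.21 °C

T_f ≈ 49.2 °C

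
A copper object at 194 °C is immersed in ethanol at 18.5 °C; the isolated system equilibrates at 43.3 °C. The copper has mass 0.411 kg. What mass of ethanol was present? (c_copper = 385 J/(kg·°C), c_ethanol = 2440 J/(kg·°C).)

m ≈ 0.394 kg

Net heat exchanged in the isolated system is zero:
0.411×385×(43.3 − 194) + m×2440×(43.3 − 18.5) = 0
60512 m = 23846
m = 23846/60512 ≈ 0.3941 kg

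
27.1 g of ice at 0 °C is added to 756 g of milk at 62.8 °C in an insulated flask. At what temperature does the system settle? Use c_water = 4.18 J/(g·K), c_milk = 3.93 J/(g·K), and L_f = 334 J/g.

T_f ≈ 57.6 °C

Net heat exchanged in the isolated system is zero:
latent heat to melt: 27.1·334 = 9051.4
  warm the meltwater: 113.28 T
  milk: 2971.1(T − 62.8)
3084.4 T = 186584 − 9051.4 = 177532
T ≈ 57.56 °C (positive, so assuming full melt was valid).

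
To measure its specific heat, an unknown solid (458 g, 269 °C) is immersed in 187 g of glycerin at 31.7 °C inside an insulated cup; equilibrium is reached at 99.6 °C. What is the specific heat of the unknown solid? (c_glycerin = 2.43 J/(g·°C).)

c ≈ 0.398 J/(g·°C)

Heat lost by the unknown solid = heat gained by the glycerin:
458·c·(269 − 99.6) = 187·2.43·(99.6 − 31.7)
77585 c = 30854  ⇒  c ≈ 0.3977 J/(g·°C)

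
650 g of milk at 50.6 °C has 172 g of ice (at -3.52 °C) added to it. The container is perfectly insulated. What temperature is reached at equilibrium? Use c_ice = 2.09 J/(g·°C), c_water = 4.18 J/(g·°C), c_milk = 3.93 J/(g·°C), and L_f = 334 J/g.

Let T be the final temperature. ΣQ_i = 0:
warm ice to 0 °C: 172·2.09·(0 − (-3.52)) = 1265.4
  fusion: m_ice L_f = 172·334 = 57448
  warm the meltwater: 718.96 T
  milk: 2554.5(T − 50.6)
3273.5 T = 129258 − 58713 = 70544
T ≈ 21.55 °C. Since T > 0 °C, the all-ice-melts assumption holds.

T_f ≈ 21.6 °C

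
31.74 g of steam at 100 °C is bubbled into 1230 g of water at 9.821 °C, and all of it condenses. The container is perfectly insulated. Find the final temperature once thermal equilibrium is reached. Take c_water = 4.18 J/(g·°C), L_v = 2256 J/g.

T_f ≈ 25.7 °C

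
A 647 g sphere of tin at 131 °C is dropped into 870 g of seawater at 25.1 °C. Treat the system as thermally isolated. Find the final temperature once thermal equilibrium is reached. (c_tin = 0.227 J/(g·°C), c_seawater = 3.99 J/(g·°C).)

T_f ≈ 29.4 °C

Set heat shed by the hot body equal to heat absorbed by the cold body:
647×0.227×(131 − T) = 870×3.99×(T − 25.1)
146.87(131 − T) = 3471.3(T − 25.1)
3618.2 T = 106369  ⇒  T ≈ 29.40 °C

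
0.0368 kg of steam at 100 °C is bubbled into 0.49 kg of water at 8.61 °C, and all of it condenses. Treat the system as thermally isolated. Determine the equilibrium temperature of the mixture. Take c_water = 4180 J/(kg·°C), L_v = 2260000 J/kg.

T_f ≈ 52.8 °C

Energy balance with sensible and latent terms:
latent heat released on condensation: 0.0368·2260000 = 83168; condensate cools 100→T: 0.0368·4180·(T − 100) = 153.82(T − 100); original water: 2048.2(T − 8.61)
2202 T = 83168 + 15382 + 17635 = 116185
T ≈ 52.76 °C, under the boiling point, so the assumption holds.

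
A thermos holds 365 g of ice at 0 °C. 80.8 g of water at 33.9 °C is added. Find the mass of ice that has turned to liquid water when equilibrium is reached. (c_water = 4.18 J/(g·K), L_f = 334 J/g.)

Water can give up m c ΔT = 80.8·4.18·33.9 = 11450 J before reaching 0 °C.
Fully melting the ice requires m_ice L_f = 365·334 = 121910 J.
11450 J < 121910 J, so only part of the ice melts and the system sits at 0 °C.
m_melt = 11450 / L_f = 34.28 g.

m_melted ≈ 34.3 g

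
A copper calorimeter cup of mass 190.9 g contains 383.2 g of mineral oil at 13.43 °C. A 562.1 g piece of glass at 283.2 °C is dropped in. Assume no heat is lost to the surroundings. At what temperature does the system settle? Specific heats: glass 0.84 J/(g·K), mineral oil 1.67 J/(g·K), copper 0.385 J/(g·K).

T_f ≈ 120.9 °C

Let T be the final temperature. ΣQ_i = 0:
562.1·0.84·(T − 283.2) + 383.2·1.67·(T − 13.43) + 190.9·0.385·(T − 13.43) = 0
472.16(T − 283.2) + 639.94(T − 13.43) + 73.5(T − 13.43) = 0
1185.6 T = 143298
T = 143298 / 1185.6 = 121 °C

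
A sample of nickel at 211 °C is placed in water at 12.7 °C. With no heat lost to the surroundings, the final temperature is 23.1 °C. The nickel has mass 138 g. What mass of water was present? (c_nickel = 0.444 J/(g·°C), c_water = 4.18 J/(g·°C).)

m ≈ 265 g

Net heat exchanged in the isolated system is zero:
138·0.444·(23.1 − 211) + m·4.18·(23.1 − 12.7) = 0
43.47 m = 11513
m = 11513/43.47 ≈ 264.8 g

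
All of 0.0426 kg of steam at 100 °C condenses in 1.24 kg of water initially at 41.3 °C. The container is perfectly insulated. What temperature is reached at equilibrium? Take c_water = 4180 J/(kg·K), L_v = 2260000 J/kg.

Net heat exchanged in the isolated system is zero:
condense steam: −0.0426·2260000 = −96276; condensate cools 100→T: 0.0426·4180·(T − 100) = 178.07(T − 100); water warms: 1.24·4180·(T − 41.3) = 5183.2(T − 41.3)
5361.3 T = 96276 + 17807 + 214066 = 328149
T ≈ 61.21 °C, under the boiling point, so the assumption holds.

T_f ≈ 61.2 °C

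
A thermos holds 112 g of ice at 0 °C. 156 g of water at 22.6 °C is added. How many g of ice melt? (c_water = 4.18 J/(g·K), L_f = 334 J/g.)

m_melted ≈ 44.1 g

Water can give up m c ΔT = 156×4.18×22.6 = 14737 J before reaching 0 °C.
Fully melting the ice requires m_ice L_f = 112×334 = 37408 J.
That's not enough to melt it all — equilibrium is at 0 °C with ice remaining.
Mass melted = 14737/334 ≈ 44.12 g.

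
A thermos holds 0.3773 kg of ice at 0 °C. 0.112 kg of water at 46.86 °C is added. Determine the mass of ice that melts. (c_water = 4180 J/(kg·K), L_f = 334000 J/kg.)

m_melted ≈ 0.0657 kg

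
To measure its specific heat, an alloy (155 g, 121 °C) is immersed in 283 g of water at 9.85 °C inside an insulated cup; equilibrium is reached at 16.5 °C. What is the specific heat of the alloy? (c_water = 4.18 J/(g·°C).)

c ≈ 0.486 J/(g·°C)

Heat lost by the alloy = heat gained by the water:
155·c·(121 − 16.5) = 283·4.18·(16.5 − 9.85)
16198 c = 7866.6  ⇒  c ≈ 0.4857 J/(g·°C)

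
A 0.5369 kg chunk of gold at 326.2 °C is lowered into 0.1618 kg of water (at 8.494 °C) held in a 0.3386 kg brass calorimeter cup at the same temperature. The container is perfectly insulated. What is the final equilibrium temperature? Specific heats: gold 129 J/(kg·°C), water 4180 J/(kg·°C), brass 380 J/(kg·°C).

T_f ≈ 33.7 °C

T_f = Σ m_i c_i T_i / Σ m_i c_i:
T_f = (69.26·326.2 + 676.32·8.494 + 128.67·8.494) / (69.26 + 676.32 + 128.67)
    = 29430 / 874.25 ≈ 33.66 °C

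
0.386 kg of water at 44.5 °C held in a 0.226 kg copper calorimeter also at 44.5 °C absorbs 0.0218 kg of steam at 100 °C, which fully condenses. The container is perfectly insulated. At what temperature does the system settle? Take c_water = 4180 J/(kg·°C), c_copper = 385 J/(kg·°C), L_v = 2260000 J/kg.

Taking heat into each body as positive, Σ m c ΔT = 0:
latent heat released on condensation: 0.0218·2260000 = 49268
  condensate cools 100→T: 0.0218·4180·(T − 100) = 91.12(T − 100)
  water warms: 0.386·4180·(T − 44.5) = 1613.5(T − 44.5)
  cup: 87.01(T − 44.5)
1791.6 T = 49268 + 9112.4 + 75672 = 134052
T ≈ 74.82 °C (< 100 °C, so full condensation is consistent).

T_f ≈ 74.8 °C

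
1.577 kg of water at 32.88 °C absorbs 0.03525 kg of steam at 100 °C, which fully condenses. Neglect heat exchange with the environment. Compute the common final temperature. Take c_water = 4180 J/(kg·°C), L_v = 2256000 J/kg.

Heat gained plus heat lost sum to zero:
condense steam: −0.03525×2256000 = −79524
  condensate cools 100→T: 0.03525×4180×(T − 100) = 147.34(T − 100)
  water warms: 1.577×4180×(T − 32.88) = 6591.9(T − 32.88)
6739.2 T = 79524 + 14734 + 216740 = 310999
T ≈ 46.15 °C, under the boiling point, so the assumption holds.

T_f ≈ 46.1 °C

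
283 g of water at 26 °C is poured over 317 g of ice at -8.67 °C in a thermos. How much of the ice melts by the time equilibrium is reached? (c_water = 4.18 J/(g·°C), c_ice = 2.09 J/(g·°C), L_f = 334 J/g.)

Water can give up m c ΔT = 283×4.18×26 = 30756 J before reaching 0 °C.
Of that, 317×2.09×8.67 = 5744.1 J goes to bring the ice to 0 °C, leaving 25012 J.
Fully melting the ice requires m_ice L_f = 317×334 = 105878 J.
That's not enough to melt it all — equilibrium is at 0 °C with ice remaining.
m_melt = 25012 / L_f = 74.89 g.

m_melted ≈ 74.9 g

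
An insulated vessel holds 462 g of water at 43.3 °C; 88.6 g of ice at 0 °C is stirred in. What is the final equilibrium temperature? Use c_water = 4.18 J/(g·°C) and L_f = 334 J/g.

Energy balance with sensible and latent terms:
melt ice: 88.6·334 = 29592; meltwater 0→T: 88.6·4.18·T = 370.35 T; water: 1931.2(T − 43.3)
2301.5 T = 83619 − 29592 = 54027
T ≈ 23.47 °C (positive, so assuming full melt was valid).

T_f ≈ 23.5 °C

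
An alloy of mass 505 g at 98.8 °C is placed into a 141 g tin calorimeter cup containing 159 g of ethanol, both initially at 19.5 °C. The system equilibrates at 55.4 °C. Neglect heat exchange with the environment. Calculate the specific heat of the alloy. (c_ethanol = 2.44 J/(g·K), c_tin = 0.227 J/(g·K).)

c ≈ 0.688 J/(g·K)

Energy conservation, ΣQ = 0:
505·c·(55.4 − 98.8) + 159·2.44·(55.4 − 19.5) + 141·0.227·(55.4 − 19.5) = 0
-21917 c = -15077
c = -15077/-21917 ≈ 0.6879 J/(g·K)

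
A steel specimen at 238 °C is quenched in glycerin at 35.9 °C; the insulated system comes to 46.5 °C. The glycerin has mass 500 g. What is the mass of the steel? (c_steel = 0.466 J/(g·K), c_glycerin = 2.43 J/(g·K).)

m ≈ 144 g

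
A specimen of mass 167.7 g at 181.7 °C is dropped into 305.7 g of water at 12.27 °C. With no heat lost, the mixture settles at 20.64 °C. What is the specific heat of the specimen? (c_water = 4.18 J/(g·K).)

m_s c (T_s − T_f) = m_water c_water (T_f − T_0):
167.7·c·(181.7 − 20.64) = 305.7·4.18·(20.64 − 12.27)
27010 c = 10695  ⇒  c ≈ 0.396 J/(g·K)

c ≈ 0.396 J/(g·K)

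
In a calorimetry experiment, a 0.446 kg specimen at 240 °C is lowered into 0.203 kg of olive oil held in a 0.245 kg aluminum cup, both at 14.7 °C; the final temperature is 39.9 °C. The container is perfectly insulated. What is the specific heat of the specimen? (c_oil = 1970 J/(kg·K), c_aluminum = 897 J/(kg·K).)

Net heat exchanged in the isolated system is zero:
0.446×c×(39.9 − 240) + 0.203×1970×(39.9 − 14.7) + 0.245×897×(39.9 − 14.7) = 0
-89.24 c = -15616
c = -15616/-89.24 ≈ 175 J/(kg·K)

c ≈ 175 J/(kg·K)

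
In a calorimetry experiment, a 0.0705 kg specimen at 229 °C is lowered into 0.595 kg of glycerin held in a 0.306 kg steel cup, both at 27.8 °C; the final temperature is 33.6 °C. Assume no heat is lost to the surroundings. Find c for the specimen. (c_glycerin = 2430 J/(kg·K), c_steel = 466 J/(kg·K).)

Net heat exchanged in the isolated system is zero:
0.0705×c×(33.6 − 229) + 0.595×2430×(33.6 − 27.8) + 0.306×466×(33.6 − 27.8) = 0
-13.78 c = -9213
c = -9213/-13.78 ≈ 668.8 J/(kg·K)

c ≈ 669 J/(kg·K)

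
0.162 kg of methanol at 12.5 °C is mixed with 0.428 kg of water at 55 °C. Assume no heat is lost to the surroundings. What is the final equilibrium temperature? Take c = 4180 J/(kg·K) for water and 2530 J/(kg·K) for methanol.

|Q_water| = |Q_methanol|:
0.428*4180*(55 − T) = 0.162*2530*(T − 12.5)
1789(55 − T) = 409.86(T − 12.5)
2198.9 T = 103520  ⇒  T ≈ 47.08 °C

T_f ≈ 47.1 °C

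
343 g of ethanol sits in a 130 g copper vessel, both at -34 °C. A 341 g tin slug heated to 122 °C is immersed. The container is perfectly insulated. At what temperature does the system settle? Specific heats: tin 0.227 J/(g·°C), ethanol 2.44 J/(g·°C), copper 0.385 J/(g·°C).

T_f ≈ -21.5 °C

T_f is the heat-capacity-weighted average of the initial temperatures:
T_f = (77.41×122 + 836.92×(-34) + 50.05×(-34)) / (77.41 + 836.92 + 50.05)
    = -20713 / 964.38 ≈ -21.48 °C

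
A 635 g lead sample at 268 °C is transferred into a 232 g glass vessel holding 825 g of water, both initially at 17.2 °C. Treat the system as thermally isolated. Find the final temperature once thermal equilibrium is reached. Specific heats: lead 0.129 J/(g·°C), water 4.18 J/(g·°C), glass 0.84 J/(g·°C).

T_f ≈ 22.7 °C

With ΣQ=0 the equilibrium temperature is the m·c-weighted mean:
T_f = (81.92·268 + 3448.5·17.2 + 194.88·17.2) / (81.92 + 3448.5 + 194.88)
    = 84619 / 3725.3 ≈ 22.71 °C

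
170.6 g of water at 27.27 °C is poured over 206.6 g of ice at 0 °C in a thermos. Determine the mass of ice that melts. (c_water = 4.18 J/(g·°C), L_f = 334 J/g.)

m_melted ≈ 58.2 g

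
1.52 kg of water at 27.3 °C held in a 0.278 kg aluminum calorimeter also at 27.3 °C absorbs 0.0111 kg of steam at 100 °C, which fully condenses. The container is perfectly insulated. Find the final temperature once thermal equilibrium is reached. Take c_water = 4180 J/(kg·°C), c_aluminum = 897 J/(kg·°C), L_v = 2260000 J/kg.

T_f ≈ 31.6 °C

Taking heat into each body as positive, Σ m c ΔT = 0:
steam→water at 100 °C releases m L_v = 0.0111·2260000 = 25086; condensate cools 100→T: 0.0111·4180·(T − 100) = 46.4(T − 100); water warms: 1.52·4180·(T − 27.3) = 6353.6(T − 27.3); cup: 249.37(T − 27.3)
6649.4 T = 25086 + 4639.8 + 180261 = 209987
T ≈ 31.58 °C, under the boiling point, so the assumption holds.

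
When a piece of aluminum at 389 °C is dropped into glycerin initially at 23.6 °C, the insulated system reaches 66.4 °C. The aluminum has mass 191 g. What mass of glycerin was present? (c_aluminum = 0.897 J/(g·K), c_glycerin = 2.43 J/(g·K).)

Conservation of energy gives ΣQ = 0:
191×0.897×(66.4 − 389) + m×2.43×(66.4 − 23.6) = 0
104 m = 55270
m = 55270/104 ≈ 531.4 g

m ≈ 531 g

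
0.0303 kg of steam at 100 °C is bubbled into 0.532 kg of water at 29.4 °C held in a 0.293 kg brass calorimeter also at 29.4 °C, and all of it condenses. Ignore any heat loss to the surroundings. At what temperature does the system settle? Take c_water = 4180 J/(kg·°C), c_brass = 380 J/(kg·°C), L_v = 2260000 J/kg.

Heat gained plus heat lost sum to zero:
steam→water at 100 °C releases m L_v = 0.0303·2260000 = 68478
  condensed water 100 °C→T: 126.65(T − 100)
  water warms: 0.532·4180·(T − 29.4) = 2223.8(T − 29.4)
  brass cup: 0.293·380·(T − 29.4) = 111.34(T − 29.4)
2461.8 T = 68478 + 12665 + 68652 = 149795
T ≈ 60.85 °C (< 100 °C, so full condensation is consistent).

T_f ≈ 60.8 °C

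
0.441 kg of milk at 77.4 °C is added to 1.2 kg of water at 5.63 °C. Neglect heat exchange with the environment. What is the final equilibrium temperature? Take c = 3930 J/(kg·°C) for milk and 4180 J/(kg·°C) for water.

T_f ≈ 24.1 °C

|Q_milk| = |Q_water|:
0.441*3930*(77.4 − T) = 1.2*4180*(T − 5.63)
1733.1(77.4 − T) = 5016(T − 5.63)
6749.1 T = 162384  ⇒  T ≈ 24.06 °C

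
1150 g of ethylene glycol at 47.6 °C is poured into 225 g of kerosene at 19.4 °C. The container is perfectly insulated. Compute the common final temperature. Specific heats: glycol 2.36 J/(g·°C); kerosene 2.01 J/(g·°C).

T_f ≈ 43.6 °C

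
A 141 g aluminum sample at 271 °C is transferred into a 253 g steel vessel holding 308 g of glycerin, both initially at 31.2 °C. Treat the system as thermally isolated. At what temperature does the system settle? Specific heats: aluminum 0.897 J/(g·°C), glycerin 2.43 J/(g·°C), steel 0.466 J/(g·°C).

Taking heat into each body as positive, Σ m c ΔT = 0:
141×0.897×(T − 271) + 308×2.43×(T − 31.2) + 253×0.466×(T − 31.2) = 0
(126.48 + 748.44 + 117.9) T = 126.48×271 + 748.44×31.2 + 117.9×31.2
T ≈ 61.75 °C

T_f ≈ 61.7 °C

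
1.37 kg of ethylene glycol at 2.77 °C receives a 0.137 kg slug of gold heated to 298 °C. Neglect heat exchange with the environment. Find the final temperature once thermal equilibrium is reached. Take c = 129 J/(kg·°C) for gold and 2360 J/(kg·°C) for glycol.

T_f ≈ 4.4 °C

Let T be the final temperature. ΣQ_i = 0:
0.137·129·(T − 298) + 1.37·2360·(T − 2.77) = 0
17.67(T − 298) + 3233.2(T − 2.77) = 0
(17.67 + 3233.2) T = 17.67·298 + 3233.2·2.77
T = 14223/3250.9 ≈ 4.37 °C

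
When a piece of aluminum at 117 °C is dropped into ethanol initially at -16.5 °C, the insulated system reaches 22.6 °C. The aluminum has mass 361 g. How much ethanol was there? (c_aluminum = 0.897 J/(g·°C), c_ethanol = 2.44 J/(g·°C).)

Heat gained plus heat lost sum to zero:
361·0.897·(22.6 − 117) + m·2.44·(22.6 − (-16.5)) = 0
95.4 m = 30568
m = 30568/95.4 ≈ 320.4 g

m ≈ 320 g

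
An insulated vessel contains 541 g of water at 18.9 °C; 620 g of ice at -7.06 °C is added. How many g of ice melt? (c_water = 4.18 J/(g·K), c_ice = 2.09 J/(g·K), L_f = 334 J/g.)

m_melted ≈ 101 g

Water can give up m c ΔT = 541×4.18×18.9 = 42740 J before reaching 0 °C.
Of that, 620×2.09×7.06 = 9148.3 J goes to bring the ice to 0 °C, leaving 33592 J.
Melting all 620 g of ice would need 620×334 = 207080 J.
Since 33592 < 207080 J, not all the ice melts; equilibrium is at 0 °C.
Mass melted = 33592/334 ≈ 100.6 g.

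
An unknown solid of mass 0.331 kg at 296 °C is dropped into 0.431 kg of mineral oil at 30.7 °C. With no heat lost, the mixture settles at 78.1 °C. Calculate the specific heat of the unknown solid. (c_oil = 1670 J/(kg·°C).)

c ≈ 473 J/(kg·°C)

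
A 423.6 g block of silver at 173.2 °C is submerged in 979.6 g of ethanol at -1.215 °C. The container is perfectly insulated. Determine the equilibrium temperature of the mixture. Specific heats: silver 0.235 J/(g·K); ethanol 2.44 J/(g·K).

Let T be the final temperature. ΣQ_i = 0:
423.6×0.235×(T − 173.2) + 979.6×2.44×(T − (-1.215)) = 0
(99.55 + 2390.2) T = 99.55×173.2 + 2390.2×(-1.215)
T = 14337/2489.8 ≈ 5.76 °C

T_f ≈ 5.8 °C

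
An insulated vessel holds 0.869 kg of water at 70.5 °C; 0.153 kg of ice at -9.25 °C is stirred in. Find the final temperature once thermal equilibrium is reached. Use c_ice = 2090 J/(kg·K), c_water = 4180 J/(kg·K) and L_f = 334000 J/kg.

Energy balance with sensible and latent terms:
ice -9.25→0 °C: 0.153·2090·9.25 = 2957.9; melt ice: 0.153·334000 = 51102; meltwater 0→T: 0.153·4180·T = 639.54 T; water: 3632.4(T − 70.5)
4272 T = 256086 − 54060 = 202026
T ≈ 47.29 °C. Since T > 0 °C, the all-ice-melts assumption holds.

T_f ≈ 47.3 °C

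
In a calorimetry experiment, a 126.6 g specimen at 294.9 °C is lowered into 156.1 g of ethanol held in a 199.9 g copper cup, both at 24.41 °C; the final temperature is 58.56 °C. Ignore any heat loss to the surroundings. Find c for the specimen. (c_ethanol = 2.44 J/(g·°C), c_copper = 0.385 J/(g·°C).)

Conservation of energy gives ΣQ = 0:
126.6·c·(58.56 − 294.9) + 156.1·2.44·(58.56 − 24.41) + 199.9·0.385·(58.56 − 24.41) = 0
-29921 c = -15635
c = -15635/-29921 ≈ 0.5226 J/(g·°C)

c ≈ 0.523 J/(g·°C)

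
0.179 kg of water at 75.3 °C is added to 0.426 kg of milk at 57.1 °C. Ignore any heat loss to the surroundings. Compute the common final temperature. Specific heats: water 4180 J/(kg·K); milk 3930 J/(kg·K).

Set heat shed by the hot body equal to heat absorbed by the cold body:
0.179*4180*(75.3 − T) = 0.426*3930*(T − 57.1)
748.22(75.3 − T) = 1674.2(T − 57.1)
2422.4 T = 151937  ⇒  T ≈ 62.72 °C

T_f ≈ 62.7 °C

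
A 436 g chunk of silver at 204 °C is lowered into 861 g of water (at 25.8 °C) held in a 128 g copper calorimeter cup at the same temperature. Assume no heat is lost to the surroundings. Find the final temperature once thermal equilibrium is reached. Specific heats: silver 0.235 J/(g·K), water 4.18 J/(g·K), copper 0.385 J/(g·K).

T_f = Σ m_i c_i T_i / Σ m_i c_i:
T_f = (102.46*204 + 3599*25.8 + 49.28*25.8) / (102.46 + 3599 + 49.28)
    = 115027 / 3750.7 ≈ 30.67 °C

T_f ≈ 30.7 °C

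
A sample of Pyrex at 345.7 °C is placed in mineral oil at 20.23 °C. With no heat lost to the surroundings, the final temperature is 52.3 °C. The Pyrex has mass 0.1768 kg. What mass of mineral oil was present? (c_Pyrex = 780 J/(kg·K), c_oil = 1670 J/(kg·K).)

Net heat exchanged in the isolated system is zero:
0.1768×780×(52.3 − 345.7) + m×1670×(52.3 − 20.23) = 0
53557 m = 40461
m = 40461/53557 ≈ 0.7555 kg

m ≈ 0.755 kg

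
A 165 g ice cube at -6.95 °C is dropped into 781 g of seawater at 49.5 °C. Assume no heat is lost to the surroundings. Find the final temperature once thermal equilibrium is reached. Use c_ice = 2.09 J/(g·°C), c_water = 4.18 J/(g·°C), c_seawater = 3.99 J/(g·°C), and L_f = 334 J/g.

T_f ≈ 25.4 °C

Energy balance with sensible and latent terms:
warm ice to 0 °C: 165×2.09×(0 − (-6.95)) = 2396.7; fusion: m_ice L_f = 165×334 = 55110; warm the meltwater: 689.7 T; seawater cools: 781×3.99×(T − 49.5) = 3116.2(T − 49.5)
3805.9 T = 154251 − 57507 = 96745
T ≈ 25.42 °C — above 0 °C, consistent with complete melting.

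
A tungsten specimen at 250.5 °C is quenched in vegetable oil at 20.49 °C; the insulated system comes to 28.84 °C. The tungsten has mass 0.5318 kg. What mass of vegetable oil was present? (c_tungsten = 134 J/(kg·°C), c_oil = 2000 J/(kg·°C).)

Energy conservation, ΣQ = 0:
0.5318×134×(28.84 − 250.5) + m×2000×(28.84 − 20.49) = 0
16700 m = 15796
m = 15796/16700 ≈ 0.9459 kg

m ≈ 0.946 kg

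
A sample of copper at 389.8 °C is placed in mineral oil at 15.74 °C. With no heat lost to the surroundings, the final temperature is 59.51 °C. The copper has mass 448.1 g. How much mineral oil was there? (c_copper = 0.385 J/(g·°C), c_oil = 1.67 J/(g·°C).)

m ≈ 780 g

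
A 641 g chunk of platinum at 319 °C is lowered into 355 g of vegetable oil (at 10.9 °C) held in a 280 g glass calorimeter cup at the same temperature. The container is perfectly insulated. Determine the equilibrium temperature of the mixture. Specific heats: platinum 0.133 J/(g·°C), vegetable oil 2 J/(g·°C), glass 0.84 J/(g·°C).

T_f ≈ 36.4 °C

Net heat exchanged in the isolated system is zero:
641*0.133*(T − 319) + 355*2*(T − 10.9) + 280*0.84*(T − 10.9) = 0
85.25(T − 319) + 710(T − 10.9) + 235.2(T − 10.9) = 0
1030.5 T = 37498
T = 37498 / 1030.5 = 36.4 °C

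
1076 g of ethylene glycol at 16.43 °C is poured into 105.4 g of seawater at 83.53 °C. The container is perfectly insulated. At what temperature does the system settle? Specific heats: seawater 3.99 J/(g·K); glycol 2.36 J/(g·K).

T_f ≈ 26.0 °C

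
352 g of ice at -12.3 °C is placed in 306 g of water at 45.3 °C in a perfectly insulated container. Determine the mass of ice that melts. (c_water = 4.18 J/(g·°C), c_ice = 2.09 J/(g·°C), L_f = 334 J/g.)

Heat available from the water dropping to 0 °C: 306×4.18×45.3 = 57942 J.
Warming the ice to 0 °C takes 352×2.09×12.3 = 9048.9 J, leaving 48893 J for melting.
Fully melting the ice requires m_ice L_f = 352×334 = 117568 J.
That's not enough to melt it all — equilibrium is at 0 °C with ice remaining.
Mass melted = 48893/334 ≈ 146.4 g.

m_melted ≈ 146 g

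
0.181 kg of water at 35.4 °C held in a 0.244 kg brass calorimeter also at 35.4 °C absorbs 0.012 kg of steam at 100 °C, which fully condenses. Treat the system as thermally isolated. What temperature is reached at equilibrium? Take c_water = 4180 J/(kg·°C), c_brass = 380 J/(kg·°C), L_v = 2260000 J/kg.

Heat gained plus heat lost sum to zero:
condense steam: −0.012×2260000 = −27120
  condensate cools 100→T: 0.012×4180×(T − 100) = 50.16(T − 100)
  water warms: 0.181×4180×(T − 35.4) = 756.58(T − 35.4)
  cup: 92.72(T − 35.4)
899.46 T = 27120 + 5016 + 30065 = 62201
T ≈ 69.15 °C, under the boiling point, so the assumption holds.

T_f ≈ 69.2 °C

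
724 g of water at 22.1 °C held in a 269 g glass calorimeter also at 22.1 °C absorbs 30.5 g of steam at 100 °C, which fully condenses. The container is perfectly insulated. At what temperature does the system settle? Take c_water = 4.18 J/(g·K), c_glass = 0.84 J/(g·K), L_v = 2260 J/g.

Sum of m c ΔT and latent-heat terms is zero:
steam→water at 100 °C releases m L_v = 30.5×2260 = 68930; condensate cools 100→T: 30.5×4.18×(T − 100) = 127.49(T − 100); original water: 3026.3(T − 22.1); cup: 225.96(T − 22.1)
3379.8 T = 68930 + 12749 + 71875 = 153554
T ≈ 45.43 °C, under the boiling point, so the assumption holds.

T_f ≈ 45.4 °C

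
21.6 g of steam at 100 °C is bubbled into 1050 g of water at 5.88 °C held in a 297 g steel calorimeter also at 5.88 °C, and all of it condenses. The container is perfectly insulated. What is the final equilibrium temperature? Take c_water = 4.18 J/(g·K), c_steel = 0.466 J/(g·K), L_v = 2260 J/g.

T_f ≈ 18.3 °C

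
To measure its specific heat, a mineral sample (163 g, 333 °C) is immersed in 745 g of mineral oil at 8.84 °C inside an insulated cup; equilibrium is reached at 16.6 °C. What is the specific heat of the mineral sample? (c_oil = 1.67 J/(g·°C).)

c ≈ 0.187 J/(g·°C)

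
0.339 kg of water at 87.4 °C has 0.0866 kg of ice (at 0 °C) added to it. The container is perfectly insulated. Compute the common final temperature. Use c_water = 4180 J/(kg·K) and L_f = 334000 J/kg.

Setting the total heat transfer to zero:
latent heat to melt: 0.0866×334000 = 28924; meltwater 0→T: 0.0866×4180×T = 361.99 T; water: 1417(T − 87.4)
1779 T = 123848 − 28924 = 94923
T ≈ 53.36 °C (positive, so assuming full melt was valid).

T_f ≈ 53.4 °C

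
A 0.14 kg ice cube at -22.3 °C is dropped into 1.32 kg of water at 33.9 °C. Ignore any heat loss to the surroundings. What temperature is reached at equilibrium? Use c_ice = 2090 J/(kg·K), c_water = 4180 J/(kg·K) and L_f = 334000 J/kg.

T_f ≈ 21.9 °C

Sum of m c ΔT and latent-heat terms is zero:
warm ice to 0 °C: 0.14×2090×(0 − (-22.3)) = 6525
  melt ice: 0.14×334000 = 46760
  warm the meltwater: 585.2 T
  water: 5517.6(T − 33.9)
6102.8 T = 187047 − 53285 = 133762
T ≈ 21.92 °C — above 0 °C, consistent with complete melting.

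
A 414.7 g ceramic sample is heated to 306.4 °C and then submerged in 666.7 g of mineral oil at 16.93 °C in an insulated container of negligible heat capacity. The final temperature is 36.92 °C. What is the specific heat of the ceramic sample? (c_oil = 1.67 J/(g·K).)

m_s c (T_s − T_f) = m_oil c_oil (T_f − T_0):
414.7·c·(306.4 − 36.92) = 666.7·1.67·(36.92 − 16.93)
111753 c = 22257  ⇒  c ≈ 0.1992 J/(g·K)

c ≈ 0.199 J/(g·K)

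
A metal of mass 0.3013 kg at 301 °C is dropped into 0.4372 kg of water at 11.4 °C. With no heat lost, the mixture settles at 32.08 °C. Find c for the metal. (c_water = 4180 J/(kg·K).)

c ≈ 466 J/(kg·K)

Heat lost by the metal = heat gained by the water:
0.3013×c×(301 − 32.08) = 0.4372×4180×(32.08 − 11.4)
81.03 c = 37793  ⇒  c ≈ 466.4 J/(kg·K)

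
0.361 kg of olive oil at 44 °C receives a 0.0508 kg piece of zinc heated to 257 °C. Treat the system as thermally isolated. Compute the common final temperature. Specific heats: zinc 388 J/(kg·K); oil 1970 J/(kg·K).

T_f ≈ 49.7 °C

Net heat exchanged in the isolated system is zero:
0.0508×388×(T − 257) + 0.361×1970×(T − 44) = 0
19.71(T − 257) + 711.17(T − 44) = 0
(19.71 + 711.17) T = 19.71×257 + 711.17×44
T = 36357 / 730.88 = 49.7 °C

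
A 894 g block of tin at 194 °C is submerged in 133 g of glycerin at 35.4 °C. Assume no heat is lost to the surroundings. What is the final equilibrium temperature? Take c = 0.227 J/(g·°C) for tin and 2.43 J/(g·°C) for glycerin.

T_f = Σ m_i c_i T_i / Σ m_i c_i:
T_f = (202.94×194 + 323.19×35.4) / (202.94 + 323.19)
    = 50811 / 526.13 ≈ 96.58 °C

T_f ≈ 96.6 °C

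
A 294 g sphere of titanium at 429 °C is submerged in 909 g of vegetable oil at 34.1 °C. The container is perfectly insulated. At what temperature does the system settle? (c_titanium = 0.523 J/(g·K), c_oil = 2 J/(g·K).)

|Q_titanium| = |Q_oil|:
294·0.523·(429 − T) = 909·2·(T − 34.1)
153.76(429 − T) = 1818(T − 34.1)
1971.8 T = 127958  ⇒  T ≈ 64.90 °C

T_f ≈ 64.9 °C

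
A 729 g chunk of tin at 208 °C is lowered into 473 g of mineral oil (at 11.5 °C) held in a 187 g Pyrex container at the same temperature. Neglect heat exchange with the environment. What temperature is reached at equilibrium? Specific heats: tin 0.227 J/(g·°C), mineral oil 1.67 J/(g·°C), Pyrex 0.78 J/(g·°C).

Taking heat into each body as positive, Σ m c ΔT = 0:
729*0.227*(T − 208) + 473*1.67*(T − 11.5) + 187*0.78*(T − 11.5) = 0
165.48(T − 208) + 789.91(T − 11.5) + 145.86(T − 11.5) = 0
1101.3 T = 45182
T = 45182 / 1101.3 = 41 °C

T_f ≈ 41.0 °C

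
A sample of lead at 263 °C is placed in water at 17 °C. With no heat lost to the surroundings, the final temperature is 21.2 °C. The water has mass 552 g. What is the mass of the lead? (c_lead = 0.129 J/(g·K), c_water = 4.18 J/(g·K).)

m ≈ 311 g

Conservation of energy gives ΣQ = 0:
m·0.129·(21.2 − 263) + 552·4.18·(21.2 − 17) = 0
-31.19 m = -9690.9
m = -9690.9/-31.19 ≈ 310.7 g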